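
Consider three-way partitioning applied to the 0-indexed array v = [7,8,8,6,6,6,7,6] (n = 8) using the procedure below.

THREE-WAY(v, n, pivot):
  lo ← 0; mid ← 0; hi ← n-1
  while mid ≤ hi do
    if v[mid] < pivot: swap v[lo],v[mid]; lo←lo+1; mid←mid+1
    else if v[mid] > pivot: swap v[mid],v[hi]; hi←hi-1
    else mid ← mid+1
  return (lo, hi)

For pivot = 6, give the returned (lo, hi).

(0, 3)

pivot = 6; lo=0, mid=0, hi=7
v[mid]=7>6: swap v[0],v[7]; hi=6 → [6,8,8,6,6,6,7,7]
v[mid]=6=6: mid=1
v[mid]=8>6: swap v[1],v[6]; hi=5 → [6,7,8,6,6,6,8,7]
v[mid]=7>6: swap v[1],v[5]; hi=4 → [6,6,8,6,6,7,8,7]
v[mid]=6=6: mid=2
v[mid]=8>6: swap v[2],v[4]; hi=3 → [6,6,6,6,8,7,8,7]
v[mid]=6=6: mid=3
v[mid]=6=6: mid=4
end: lo=0, hi=3; v = [6,6,6,6,8,7,8,7]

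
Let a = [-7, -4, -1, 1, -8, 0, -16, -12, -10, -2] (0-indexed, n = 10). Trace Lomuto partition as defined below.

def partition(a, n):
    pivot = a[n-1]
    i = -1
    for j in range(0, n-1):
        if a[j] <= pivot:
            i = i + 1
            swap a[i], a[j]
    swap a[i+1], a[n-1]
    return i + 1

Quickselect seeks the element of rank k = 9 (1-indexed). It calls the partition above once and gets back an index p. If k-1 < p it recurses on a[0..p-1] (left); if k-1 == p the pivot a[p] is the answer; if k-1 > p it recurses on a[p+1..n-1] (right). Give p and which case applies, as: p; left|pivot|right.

6; right

pivot = a[9] = -2; i = -1
j=0: a[0]=-7 ≤ -2 → i=0, swap a[0],a[0] (no change) → [-7, -4, -1, 1, -8, 0, -16, -12, -10, -2]
j=1: a[1]=-4 ≤ -2 → i=1, swap a[1],a[1] (no change) → [-7, -4, -1, 1, -8, 0, -16, -12, -10, -2]
j=2: a[2]=-1 > -2 → no swap
j=3: a[3]=1 > -2 → no swap
j=4: a[4]=-8 ≤ -2 → i=2, swap a[2],a[4] → [-7, -4, -8, 1, -1, 0, -16, -12, -10, -2]
j=5: a[5]=0 > -2 → no swap
j=6: a[6]=-16 ≤ -2 → i=3, swap a[3],a[6] → [-7, -4, -8, -16, -1, 0, 1, -12, -10, -2]
j=7: a[7]=-12 ≤ -2 → i=4, swap a[4],a[7] → [-7, -4, -8, -16, -12, 0, 1, -1, -10, -2]
j=8: a[8]=-10 ≤ -2 → i=5, swap a[5],a[8] → [-7, -4, -8, -16, -12, -10, 1, -1, 0, -2]
final swap a[6],a[9] → [-7, -4, -8, -16, -12, -10, -2, -1, 0, 1]; return 6
p = 6; k-1 = 8 > 6 ⇒ right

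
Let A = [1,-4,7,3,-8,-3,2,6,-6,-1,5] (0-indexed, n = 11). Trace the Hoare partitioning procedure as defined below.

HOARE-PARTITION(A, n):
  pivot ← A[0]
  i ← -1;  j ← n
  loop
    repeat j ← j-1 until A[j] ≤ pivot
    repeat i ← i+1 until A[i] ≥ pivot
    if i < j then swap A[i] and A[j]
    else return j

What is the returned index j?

4

pivot = A[0] = 1; i = -1, j = 11
j→9 (A[9]=-1≤1), i→0 (A[0]=1≥1); i<j, swap → [-1,-4,7,3,-8,-3,2,6,-6,1,5]
j→8 (A[8]=-6≤1), i→2 (A[2]=7≥1); i<j, swap → [-1,-4,-6,3,-8,-3,2,6,7,1,5]
j→5 (A[5]=-3≤1), i→3 (A[3]=3≥1); i<j, swap → [-1,-4,-6,-3,-8,3,2,6,7,1,5]
j→4, i→5; i≥j, return j=4. A = [-1,-4,-6,-3,-8,3,2,6,7,1,5]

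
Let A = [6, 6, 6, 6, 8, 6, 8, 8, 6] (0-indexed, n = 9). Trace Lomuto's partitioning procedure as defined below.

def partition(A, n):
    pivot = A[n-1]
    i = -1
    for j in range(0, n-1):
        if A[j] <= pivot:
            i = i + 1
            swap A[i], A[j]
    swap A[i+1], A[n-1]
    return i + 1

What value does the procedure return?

pivot=6, i=-1
j=0: 6≤6, i=0, swap(0,0) ⇒ [6, 6, 6, 6, 8, 6, 8, 8, 6]
j=1: 6≤6, i=1, swap(1,1) ⇒ [6, 6, 6, 6, 8, 6, 8, 8, 6]
j=2: 6≤6, i=2, swap(2,2) ⇒ [6, 6, 6, 6, 8, 6, 8, 8, 6]
j=3: 6≤6, i=3, swap(3,3) ⇒ [6, 6, 6, 6, 8, 6, 8, 8, 6]
j=4: 8>6, skip
j=5: 6≤6, i=4, swap(4,5) ⇒ [6, 6, 6, 6, 6, 8, 8, 8, 6]
j=6: 8>6, skip
j=7: 8>6, skip
swap(5,8) ⇒ [6, 6, 6, 6, 6, 6, 8, 8, 8]; return 5

5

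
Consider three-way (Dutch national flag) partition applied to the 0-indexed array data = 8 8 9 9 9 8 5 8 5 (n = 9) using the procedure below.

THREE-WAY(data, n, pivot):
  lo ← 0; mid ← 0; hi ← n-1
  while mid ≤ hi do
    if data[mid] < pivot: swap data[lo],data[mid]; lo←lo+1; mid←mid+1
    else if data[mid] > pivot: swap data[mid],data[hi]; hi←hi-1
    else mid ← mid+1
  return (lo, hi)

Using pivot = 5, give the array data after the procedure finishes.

pivot = 5; lo=0, mid=0, hi=8
data[mid]=8>5: swap data[0],data[8]; hi=7 → 5 8 9 9 9 8 5 8 8
data[mid]=5=5: mid=1
data[mid]=8>5: swap data[1],data[7]; hi=6 → 5 8 9 9 9 8 5 8 8
data[mid]=8>5: swap data[1],data[6]; hi=5 → 5 5 9 9 9 8 8 8 8
data[mid]=5=5: mid=2
data[mid]=9>5: swap data[2],data[5]; hi=4 → 5 5 8 9 9 9 8 8 8
data[mid]=8>5: swap data[2],data[4]; hi=3 → 5 5 9 9 8 9 8 8 8
data[mid]=9>5: swap data[2],data[3]; hi=2 → 5 5 9 9 8 9 8 8 8
data[mid]=9>5: swap data[2],data[2]; hi=1 → 5 5 9 9 8 9 8 8 8
end: lo=0, hi=1; data = 5 5 9 9 8 9 8 8 8

5 5 9 9 8 9 8 8 8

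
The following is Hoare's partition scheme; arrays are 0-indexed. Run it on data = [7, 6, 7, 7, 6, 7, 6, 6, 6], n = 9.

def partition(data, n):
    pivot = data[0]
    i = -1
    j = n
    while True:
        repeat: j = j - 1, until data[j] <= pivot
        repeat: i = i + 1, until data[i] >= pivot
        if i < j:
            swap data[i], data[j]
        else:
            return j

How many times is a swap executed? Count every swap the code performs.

3

pivot = data[0] = 7; i = -1, j = 9
j→8 (data[8]=6≤7), i→0 (data[0]=7≥7); i<j, swap → [6, 6, 7, 7, 6, 7, 6, 6, 7]
j→7 (data[7]=6≤7), i→2 (data[2]=7≥7); i<j, swap → [6, 6, 6, 7, 6, 7, 6, 7, 7]
j→6 (data[6]=6≤7), i→3 (data[3]=7≥7); i<j, swap → [6, 6, 6, 6, 6, 7, 7, 7, 7]
j→5, i→5; i≥j, return j=5. data = [6, 6, 6, 6, 6, 7, 7, 7, 7]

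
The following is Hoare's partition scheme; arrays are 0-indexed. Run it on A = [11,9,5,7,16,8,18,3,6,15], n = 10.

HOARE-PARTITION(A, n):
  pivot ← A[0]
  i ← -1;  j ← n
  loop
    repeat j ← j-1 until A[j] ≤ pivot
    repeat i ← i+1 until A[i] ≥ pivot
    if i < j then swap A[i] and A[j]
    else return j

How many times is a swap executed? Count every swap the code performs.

pivot=11
j stops at 8 (6), i stops at 0 (11); swap ⇒ [6,9,5,7,16,8,18,3,11,15]
j stops at 7 (3), i stops at 4 (16); swap ⇒ [6,9,5,7,3,8,18,16,11,15]
j stops at 5, i stops at 6; i≥j ⇒ return 5. A=[6,9,5,7,3,8,18,16,11,15]

2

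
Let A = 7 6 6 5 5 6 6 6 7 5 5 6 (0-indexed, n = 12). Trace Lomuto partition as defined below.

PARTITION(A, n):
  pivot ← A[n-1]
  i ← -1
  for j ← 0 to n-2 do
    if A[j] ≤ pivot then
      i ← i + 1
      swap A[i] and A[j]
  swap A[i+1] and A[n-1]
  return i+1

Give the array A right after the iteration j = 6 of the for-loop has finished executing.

pivot = A[11] = 6; i = -1
j=0: A[0]=7 > 6 → no swap
j=1: A[1]=6 ≤ 6 → i=0, swap A[0],A[1] → 6 7 6 5 5 6 6 6 7 5 5 6
j=2: A[2]=6 ≤ 6 → i=1, swap A[1],A[2] → 6 6 7 5 5 6 6 6 7 5 5 6
j=3: A[3]=5 ≤ 6 → i=2, swap A[2],A[3] → 6 6 5 7 5 6 6 6 7 5 5 6
j=4: A[4]=5 ≤ 6 → i=3, swap A[3],A[4] → 6 6 5 5 7 6 6 6 7 5 5 6
j=5: A[5]=6 ≤ 6 → i=4, swap A[4],A[5] → 6 6 5 5 6 7 6 6 7 5 5 6
j=6: A[6]=6 ≤ 6 → i=5, swap A[5],A[6] → 6 6 5 5 6 6 7 6 7 5 5 6
(after j=6) A = 6 6 5 5 6 6 7 6 7 5 5 6

6 6 5 5 6 6 7 6 7 5 5 6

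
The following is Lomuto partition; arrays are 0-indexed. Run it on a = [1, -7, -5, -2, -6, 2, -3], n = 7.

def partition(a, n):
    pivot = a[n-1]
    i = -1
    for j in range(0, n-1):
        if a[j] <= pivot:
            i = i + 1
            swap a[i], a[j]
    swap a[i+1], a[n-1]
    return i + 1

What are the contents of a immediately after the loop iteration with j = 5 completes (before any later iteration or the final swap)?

pivot=-3, i=-1
j=0: 1>-3, skip
j=1: -7≤-3, i=0, swap(0,1) ⇒ [-7, 1, -5, -2, -6, 2, -3]
j=2: -5≤-3, i=1, swap(1,2) ⇒ [-7, -5, 1, -2, -6, 2, -3]
j=3: -2>-3, skip
j=4: -6≤-3, i=2, swap(2,4) ⇒ [-7, -5, -6, -2, 1, 2, -3]
j=5: 2>-3, skip
(after j=5) a = [-7, -5, -6, -2, 1, 2, -3]

[-7, -5, -6, -2, 1, 2, -3]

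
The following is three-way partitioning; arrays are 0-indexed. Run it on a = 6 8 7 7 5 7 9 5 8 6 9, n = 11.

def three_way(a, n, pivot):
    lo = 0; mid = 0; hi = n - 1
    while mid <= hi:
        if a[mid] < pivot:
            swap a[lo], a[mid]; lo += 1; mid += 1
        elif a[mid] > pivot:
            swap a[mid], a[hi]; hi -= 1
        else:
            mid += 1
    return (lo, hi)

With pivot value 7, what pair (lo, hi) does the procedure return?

pivot = 7; lo=0, mid=0, hi=10
a[mid]=6<7: swap a[0],a[0]; lo=1,mid=1 → 6 8 7 7 5 7 9 5 8 6 9
a[mid]=8>7: swap a[1],a[10]; hi=9 → 6 9 7 7 5 7 9 5 8 6 8
a[mid]=9>7: swap a[1],a[9]; hi=8 → 6 6 7 7 5 7 9 5 8 9 8
a[mid]=6<7: swap a[1],a[1]; lo=2,mid=2 → 6 6 7 7 5 7 9 5 8 9 8
a[mid]=7=7: mid=3
a[mid]=7=7: mid=4
a[mid]=5<7: swap a[2],a[4]; lo=3,mid=5 → 6 6 5 7 7 7 9 5 8 9 8
a[mid]=7=7: mid=6
a[mid]=9>7: swap a[6],a[8]; hi=7 → 6 6 5 7 7 7 8 5 9 9 8
a[mid]=8>7: swap a[6],a[7]; hi=6 → 6 6 5 7 7 7 5 8 9 9 8
a[mid]=5<7: swap a[3],a[6]; lo=4,mid=7 → 6 6 5 5 7 7 7 8 9 9 8
end: lo=4, hi=6; a = 6 6 5 5 7 7 7 8 9 9 8

(4, 6)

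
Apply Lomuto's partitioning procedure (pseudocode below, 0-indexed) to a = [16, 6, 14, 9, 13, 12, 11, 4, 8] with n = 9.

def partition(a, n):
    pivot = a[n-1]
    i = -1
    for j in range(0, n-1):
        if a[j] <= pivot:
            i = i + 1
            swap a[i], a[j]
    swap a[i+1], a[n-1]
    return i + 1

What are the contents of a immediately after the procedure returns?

[6, 4, 8, 9, 13, 12, 11, 16, 14]

pivot = a[8] = 8; i = -1
j=0: a[0]=16 > 8 → no swap
j=1: a[1]=6 ≤ 8 → i=0, swap a[0],a[1] → [6, 16, 14, 9, 13, 12, 11, 4, 8]
j=2: a[2]=14 > 8 → no swap
j=3: a[3]=9 > 8 → no swap
j=4: a[4]=13 > 8 → no swap
j=5: a[5]=12 > 8 → no swap
j=6: a[6]=11 > 8 → no swap
j=7: a[7]=4 ≤ 8 → i=1, swap a[1],a[7] → [6, 4, 14, 9, 13, 12, 11, 16, 8]
final swap a[2],a[8] → [6, 4, 8, 9, 13, 12, 11, 16, 14]; return 2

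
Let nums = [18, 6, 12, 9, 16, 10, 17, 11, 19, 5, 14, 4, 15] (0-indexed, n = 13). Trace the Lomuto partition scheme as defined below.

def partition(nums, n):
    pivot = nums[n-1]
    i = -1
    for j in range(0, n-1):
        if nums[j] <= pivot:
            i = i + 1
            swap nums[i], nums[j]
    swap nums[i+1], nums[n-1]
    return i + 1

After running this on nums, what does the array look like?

pivot = nums[12] = 15; i = -1
j=0: nums[0]=18 > 15 → no swap
j=1: nums[1]=6 ≤ 15 → i=0, swap nums[0],nums[1] → [6, 18, 12, 9, 16, 10, 17, 11, 19, 5, 14, 4, 15]
j=2: nums[2]=12 ≤ 15 → i=1, swap nums[1],nums[2] → [6, 12, 18, 9, 16, 10, 17, 11, 19, 5, 14, 4, 15]
j=3: nums[3]=9 ≤ 15 → i=2, swap nums[2],nums[3] → [6, 12, 9, 18, 16, 10, 17, 11, 19, 5, 14, 4, 15]
j=4: nums[4]=16 > 15 → no swap
j=5: nums[5]=10 ≤ 15 → i=3, swap nums[3],nums[5] → [6, 12, 9, 10, 16, 18, 17, 11, 19, 5, 14, 4, 15]
j=6: nums[6]=17 > 15 → no swap
j=7: nums[7]=11 ≤ 15 → i=4, swap nums[4],nums[7] → [6, 12, 9, 10, 11, 18, 17, 16, 19, 5, 14, 4, 15]
j=8: nums[8]=19 > 15 → no swap
j=9: nums[9]=5 ≤ 15 → i=5, swap nums[5],nums[9] → [6, 12, 9, 10, 11, 5, 17, 16, 19, 18, 14, 4, 15]
j=10: nums[10]=14 ≤ 15 → i=6, swap nums[6],nums[10] → [6, 12, 9, 10, 11, 5, 14, 16, 19, 18, 17, 4, 15]
j=11: nums[11]=4 ≤ 15 → i=7, swap nums[7],nums[11] → [6, 12, 9, 10, 11, 5, 14, 4, 19, 18, 17, 16, 15]
final swap nums[8],nums[12] → [6, 12, 9, 10, 11, 5, 14, 4, 15, 18, 17, 16, 19]; return 8

[6, 12, 9, 10, 11, 5, 14, 4, 15, 18, 17, 16, 19]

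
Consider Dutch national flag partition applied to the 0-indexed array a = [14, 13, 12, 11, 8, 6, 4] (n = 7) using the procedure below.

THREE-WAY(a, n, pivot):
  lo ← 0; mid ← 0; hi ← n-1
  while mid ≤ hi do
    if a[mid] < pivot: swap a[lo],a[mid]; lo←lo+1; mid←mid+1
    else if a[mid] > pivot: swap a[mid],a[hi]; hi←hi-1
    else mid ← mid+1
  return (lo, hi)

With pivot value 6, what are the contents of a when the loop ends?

[4, 6, 11, 8, 12, 13, 14]

pivot = 6; lo=0, mid=0, hi=6
a[mid]=14>6: swap a[0],a[6]; hi=5 → [4, 13, 12, 11, 8, 6, 14]
a[mid]=4<6: swap a[0],a[0]; lo=1,mid=1 → [4, 13, 12, 11, 8, 6, 14]
a[mid]=13>6: swap a[1],a[5]; hi=4 → [4, 6, 12, 11, 8, 13, 14]
a[mid]=6=6: mid=2
a[mid]=12>6: swap a[2],a[4]; hi=3 → [4, 6, 8, 11, 12, 13, 14]
a[mid]=8>6: swap a[2],a[3]; hi=2 → [4, 6, 11, 8, 12, 13, 14]
a[mid]=11>6: swap a[2],a[2]; hi=1 → [4, 6, 11, 8, 12, 13, 14]
end: lo=1, hi=1; a = [4, 6, 11, 8, 12, 13, 14]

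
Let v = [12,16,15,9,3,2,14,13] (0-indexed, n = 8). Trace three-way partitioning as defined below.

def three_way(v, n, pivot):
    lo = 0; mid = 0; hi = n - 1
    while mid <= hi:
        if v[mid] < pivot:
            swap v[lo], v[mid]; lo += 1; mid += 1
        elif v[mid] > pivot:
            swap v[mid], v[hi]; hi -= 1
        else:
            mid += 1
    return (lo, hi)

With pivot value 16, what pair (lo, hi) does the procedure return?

lo=0 mid=0 hi=7
12<16: swap(0,0), lo=1 mid=1 ⇒ [12,16,15,9,3,2,14,13]
16=16: mid=2
15<16: swap(1,2), lo=2 mid=3 ⇒ [12,15,16,9,3,2,14,13]
9<16: swap(2,3), lo=3 mid=4 ⇒ [12,15,9,16,3,2,14,13]
3<16: swap(3,4), lo=4 mid=5 ⇒ [12,15,9,3,16,2,14,13]
2<16: swap(4,5), lo=5 mid=6 ⇒ [12,15,9,3,2,16,14,13]
14<16: swap(5,6), lo=6 mid=7 ⇒ [12,15,9,3,2,14,16,13]
13<16: swap(6,7), lo=7 mid=8 ⇒ [12,15,9,3,2,14,13,16]
done. lo=7 hi=7; v=[12,15,9,3,2,14,13,16]

(7, 7)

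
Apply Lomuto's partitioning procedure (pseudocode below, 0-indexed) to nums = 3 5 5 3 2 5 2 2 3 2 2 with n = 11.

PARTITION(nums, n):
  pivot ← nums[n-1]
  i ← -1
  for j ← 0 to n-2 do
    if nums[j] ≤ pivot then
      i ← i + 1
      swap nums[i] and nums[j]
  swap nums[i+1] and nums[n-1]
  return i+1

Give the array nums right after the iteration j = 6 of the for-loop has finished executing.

2 2 5 3 3 5 5 2 3 2 2

pivot=2, i=-1
j=0: 3>2, skip
j=1: 5>2, skip
j=2: 5>2, skip
j=3: 3>2, skip
j=4: 2≤2, i=0, swap(0,4) ⇒ 2 5 5 3 3 5 2 2 3 2 2
j=5: 5>2, skip
j=6: 2≤2, i=1, swap(1,6) ⇒ 2 2 5 3 3 5 5 2 3 2 2
(after j=6) nums = 2 2 5 3 3 5 5 2 3 2 2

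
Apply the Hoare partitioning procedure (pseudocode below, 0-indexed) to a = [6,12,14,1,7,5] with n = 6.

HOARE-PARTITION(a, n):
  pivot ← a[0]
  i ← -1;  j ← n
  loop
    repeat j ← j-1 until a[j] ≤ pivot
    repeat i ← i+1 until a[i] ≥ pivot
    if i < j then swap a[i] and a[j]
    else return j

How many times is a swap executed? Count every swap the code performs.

pivot = a[0] = 6; i = -1, j = 6
j→5 (a[5]=5≤6), i→0 (a[0]=6≥6); i<j, swap → [5,12,14,1,7,6]
j→3 (a[3]=1≤6), i→1 (a[1]=12≥6); i<j, swap → [5,1,14,12,7,6]
j→1, i→2; i≥j, return j=1. a = [5,1,14,12,7,6]

2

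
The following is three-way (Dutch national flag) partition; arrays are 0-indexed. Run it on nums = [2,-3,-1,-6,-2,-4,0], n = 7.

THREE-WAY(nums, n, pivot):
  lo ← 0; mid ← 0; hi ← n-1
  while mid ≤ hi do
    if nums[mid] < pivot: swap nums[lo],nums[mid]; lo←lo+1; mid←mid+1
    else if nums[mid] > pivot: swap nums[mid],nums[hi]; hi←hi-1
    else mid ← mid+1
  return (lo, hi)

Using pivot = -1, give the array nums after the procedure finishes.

[-4,-3,-6,-2,-1,0,2]

pivot = -1; lo=0, mid=0, hi=6
nums[mid]=2>-1: swap nums[0],nums[6]; hi=5 → [0,-3,-1,-6,-2,-4,2]
nums[mid]=0>-1: swap nums[0],nums[5]; hi=4 → [-4,-3,-1,-6,-2,0,2]
nums[mid]=-4<-1: swap nums[0],nums[0]; lo=1,mid=1 → [-4,-3,-1,-6,-2,0,2]
nums[mid]=-3<-1: swap nums[1],nums[1]; lo=2,mid=2 → [-4,-3,-1,-6,-2,0,2]
nums[mid]=-1=-1: mid=3
nums[mid]=-6<-1: swap nums[2],nums[3]; lo=3,mid=4 → [-4,-3,-6,-1,-2,0,2]
nums[mid]=-2<-1: swap nums[3],nums[4]; lo=4,mid=5 → [-4,-3,-6,-2,-1,0,2]
end: lo=4, hi=4; nums = [-4,-3,-6,-2,-1,0,2]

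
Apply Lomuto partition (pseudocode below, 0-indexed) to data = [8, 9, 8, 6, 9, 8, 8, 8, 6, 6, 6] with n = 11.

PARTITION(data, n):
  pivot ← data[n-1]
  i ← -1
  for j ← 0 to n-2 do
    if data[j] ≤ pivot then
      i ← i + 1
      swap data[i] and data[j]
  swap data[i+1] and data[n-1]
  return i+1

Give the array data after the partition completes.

[6, 6, 6, 6, 9, 8, 8, 8, 9, 8, 8]

pivot = data[10] = 6; i = -1
j=0: data[0]=8 > 6 → no swap
j=1: data[1]=9 > 6 → no swap
j=2: data[2]=8 > 6 → no swap
j=3: data[3]=6 ≤ 6 → i=0, swap data[0],data[3] → [6, 9, 8, 8, 9, 8, 8, 8, 6, 6, 6]
j=4: data[4]=9 > 6 → no swap
j=5: data[5]=8 > 6 → no swap
j=6: data[6]=8 > 6 → no swap
j=7: data[7]=8 > 6 → no swap
j=8: data[8]=6 ≤ 6 → i=1, swap data[1],data[8] → [6, 6, 8, 8, 9, 8, 8, 8, 9, 6, 6]
j=9: data[9]=6 ≤ 6 → i=2, swap data[2],data[9] → [6, 6, 6, 8, 9, 8, 8, 8, 9, 8, 6]
final swap data[3],data[10] → [6, 6, 6, 6, 9, 8, 8, 8, 9, 8, 8]; return 3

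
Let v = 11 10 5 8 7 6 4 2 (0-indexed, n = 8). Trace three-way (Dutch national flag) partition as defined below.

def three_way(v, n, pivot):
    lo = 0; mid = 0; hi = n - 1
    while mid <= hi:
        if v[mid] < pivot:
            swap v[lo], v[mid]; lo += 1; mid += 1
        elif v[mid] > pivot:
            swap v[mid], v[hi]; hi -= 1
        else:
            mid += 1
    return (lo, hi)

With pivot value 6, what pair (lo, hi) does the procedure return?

(3, 3)

pivot = 6; lo=0, mid=0, hi=7
v[mid]=11>6: swap v[0],v[7]; hi=6 → 2 10 5 8 7 6 4 11
v[mid]=2<6: swap v[0],v[0]; lo=1,mid=1 → 2 10 5 8 7 6 4 11
v[mid]=10>6: swap v[1],v[6]; hi=5 → 2 4 5 8 7 6 10 11
v[mid]=4<6: swap v[1],v[1]; lo=2,mid=2 → 2 4 5 8 7 6 10 11
v[mid]=5<6: swap v[2],v[2]; lo=3,mid=3 → 2 4 5 8 7 6 10 11
v[mid]=8>6: swap v[3],v[5]; hi=4 → 2 4 5 6 7 8 10 11
v[mid]=6=6: mid=4
v[mid]=7>6: swap v[4],v[4]; hi=3 → 2 4 5 6 7 8 10 11
end: lo=3, hi=3; v = 2 4 5 6 7 8 10 11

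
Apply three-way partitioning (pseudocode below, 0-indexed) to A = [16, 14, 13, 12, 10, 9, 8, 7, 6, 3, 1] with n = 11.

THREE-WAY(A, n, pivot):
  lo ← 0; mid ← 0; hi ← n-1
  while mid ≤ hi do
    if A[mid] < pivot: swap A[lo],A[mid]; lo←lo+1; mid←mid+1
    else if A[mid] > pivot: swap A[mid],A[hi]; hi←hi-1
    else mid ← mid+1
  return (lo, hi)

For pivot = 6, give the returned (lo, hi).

(2, 2)

pivot = 6; lo=0, mid=0, hi=10
A[mid]=16>6: swap A[0],A[10]; hi=9 → [1, 14, 13, 12, 10, 9, 8, 7, 6, 3, 16]
A[mid]=1<6: swap A[0],A[0]; lo=1,mid=1 → [1, 14, 13, 12, 10, 9, 8, 7, 6, 3, 16]
A[mid]=14>6: swap A[1],A[9]; hi=8 → [1, 3, 13, 12, 10, 9, 8, 7, 6, 14, 16]
A[mid]=3<6: swap A[1],A[1]; lo=2,mid=2 → [1, 3, 13, 12, 10, 9, 8, 7, 6, 14, 16]
A[mid]=13>6: swap A[2],A[8]; hi=7 → [1, 3, 6, 12, 10, 9, 8, 7, 13, 14, 16]
A[mid]=6=6: mid=3
A[mid]=12>6: swap A[3],A[7]; hi=6 → [1, 3, 6, 7, 10, 9, 8, 12, 13, 14, 16]
A[mid]=7>6: swap A[3],A[6]; hi=5 → [1, 3, 6, 8, 10, 9, 7, 12, 13, 14, 16]
A[mid]=8>6: swap A[3],A[5]; hi=4 → [1, 3, 6, 9, 10, 8, 7, 12, 13, 14, 16]
A[mid]=9>6: swap A[3],A[4]; hi=3 → [1, 3, 6, 10, 9, 8, 7, 12, 13, 14, 16]
A[mid]=10>6: swap A[3],A[3]; hi=2 → [1, 3, 6, 10, 9, 8, 7, 12, 13, 14, 16]
end: lo=2, hi=2; A = [1, 3, 6, 10, 9, 8, 7, 12, 13, 14, 16]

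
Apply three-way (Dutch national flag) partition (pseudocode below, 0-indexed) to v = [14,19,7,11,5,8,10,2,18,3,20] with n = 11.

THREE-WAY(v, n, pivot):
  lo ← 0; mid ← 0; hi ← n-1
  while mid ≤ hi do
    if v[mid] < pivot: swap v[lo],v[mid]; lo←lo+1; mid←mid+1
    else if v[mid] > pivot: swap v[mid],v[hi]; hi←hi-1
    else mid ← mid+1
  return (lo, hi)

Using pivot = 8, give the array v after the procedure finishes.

[3,2,7,5,8,10,11,18,19,20,14]

lo=0 mid=0 hi=10
14>8: swap(0,10), hi=9 ⇒ [20,19,7,11,5,8,10,2,18,3,14]
20>8: swap(0,9), hi=8 ⇒ [3,19,7,11,5,8,10,2,18,20,14]
3<8: swap(0,0), lo=1 mid=1 ⇒ [3,19,7,11,5,8,10,2,18,20,14]
19>8: swap(1,8), hi=7 ⇒ [3,18,7,11,5,8,10,2,19,20,14]
18>8: swap(1,7), hi=6 ⇒ [3,2,7,11,5,8,10,18,19,20,14]
2<8: swap(1,1), lo=2 mid=2 ⇒ [3,2,7,11,5,8,10,18,19,20,14]
7<8: swap(2,2), lo=3 mid=3 ⇒ [3,2,7,11,5,8,10,18,19,20,14]
11>8: swap(3,6), hi=5 ⇒ [3,2,7,10,5,8,11,18,19,20,14]
10>8: swap(3,5), hi=4 ⇒ [3,2,7,8,5,10,11,18,19,20,14]
8=8: mid=4
5<8: swap(3,4), lo=4 mid=5 ⇒ [3,2,7,5,8,10,11,18,19,20,14]
done. lo=4 hi=4; v=[3,2,7,5,8,10,11,18,19,20,14]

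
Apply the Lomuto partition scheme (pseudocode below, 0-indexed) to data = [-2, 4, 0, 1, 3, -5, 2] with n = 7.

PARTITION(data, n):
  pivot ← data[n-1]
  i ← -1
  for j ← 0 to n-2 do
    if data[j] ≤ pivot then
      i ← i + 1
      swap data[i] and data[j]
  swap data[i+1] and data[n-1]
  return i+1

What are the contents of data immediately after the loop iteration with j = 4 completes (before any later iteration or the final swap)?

[-2, 0, 1, 4, 3, -5, 2]

pivot=2, i=-1
j=0: -2≤2, i=0, swap(0,0) ⇒ [-2, 4, 0, 1, 3, -5, 2]
j=1: 4>2, skip
j=2: 0≤2, i=1, swap(1,2) ⇒ [-2, 0, 4, 1, 3, -5, 2]
j=3: 1≤2, i=2, swap(2,3) ⇒ [-2, 0, 1, 4, 3, -5, 2]
j=4: 3>2, skip
(after j=4) data = [-2, 0, 1, 4, 3, -5, 2]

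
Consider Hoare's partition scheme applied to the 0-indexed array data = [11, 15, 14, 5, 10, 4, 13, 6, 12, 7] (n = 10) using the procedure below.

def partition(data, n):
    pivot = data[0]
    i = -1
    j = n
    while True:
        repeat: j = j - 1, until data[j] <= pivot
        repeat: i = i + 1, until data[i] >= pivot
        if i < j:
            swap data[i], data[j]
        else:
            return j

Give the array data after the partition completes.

pivot=11
j stops at 9 (7), i stops at 0 (11); swap ⇒ [7, 15, 14, 5, 10, 4, 13, 6, 12, 11]
j stops at 7 (6), i stops at 1 (15); swap ⇒ [7, 6, 14, 5, 10, 4, 13, 15, 12, 11]
j stops at 5 (4), i stops at 2 (14); swap ⇒ [7, 6, 4, 5, 10, 14, 13, 15, 12, 11]
j stops at 4, i stops at 5; i≥j ⇒ return 4. data=[7, 6, 4, 5, 10, 14, 13, 15, 12, 11]

[7, 6, 4, 5, 10, 14, 13, 15, 12, 11]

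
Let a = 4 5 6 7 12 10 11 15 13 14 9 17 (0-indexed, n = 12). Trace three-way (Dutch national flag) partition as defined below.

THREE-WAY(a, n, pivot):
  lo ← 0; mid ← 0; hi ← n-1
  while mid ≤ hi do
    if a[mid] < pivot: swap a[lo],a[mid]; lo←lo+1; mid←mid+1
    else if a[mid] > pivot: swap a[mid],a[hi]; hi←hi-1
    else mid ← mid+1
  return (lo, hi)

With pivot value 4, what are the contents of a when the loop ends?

pivot = 4; lo=0, mid=0, hi=11
a[mid]=4=4: mid=1
a[mid]=5>4: swap a[1],a[11]; hi=10 → 4 17 6 7 12 10 11 15 13 14 9 5
a[mid]=17>4: swap a[1],a[10]; hi=9 → 4 9 6 7 12 10 11 15 13 14 17 5
a[mid]=9>4: swap a[1],a[9]; hi=8 → 4 14 6 7 12 10 11 15 13 9 17 5
a[mid]=14>4: swap a[1],a[8]; hi=7 → 4 13 6 7 12 10 11 15 14 9 17 5
a[mid]=13>4: swap a[1],a[7]; hi=6 → 4 15 6 7 12 10 11 13 14 9 17 5
a[mid]=15>4: swap a[1],a[6]; hi=5 → 4 11 6 7 12 10 15 13 14 9 17 5
a[mid]=11>4: swap a[1],a[5]; hi=4 → 4 10 6 7 12 11 15 13 14 9 17 5
a[mid]=10>4: swap a[1],a[4]; hi=3 → 4 12 6 7 10 11 15 13 14 9 17 5
a[mid]=12>4: swap a[1],a[3]; hi=2 → 4 7 6 12 10 11 15 13 14 9 17 5
a[mid]=7>4: swap a[1],a[2]; hi=1 → 4 6 7 12 10 11 15 13 14 9 17 5
a[mid]=6>4: swap a[1],a[1]; hi=0 → 4 6 7 12 10 11 15 13 14 9 17 5
end: lo=0, hi=0; a = 4 6 7 12 10 11 15 13 14 9 17 5

4 6 7 12 10 11 15 13 14 9 17 5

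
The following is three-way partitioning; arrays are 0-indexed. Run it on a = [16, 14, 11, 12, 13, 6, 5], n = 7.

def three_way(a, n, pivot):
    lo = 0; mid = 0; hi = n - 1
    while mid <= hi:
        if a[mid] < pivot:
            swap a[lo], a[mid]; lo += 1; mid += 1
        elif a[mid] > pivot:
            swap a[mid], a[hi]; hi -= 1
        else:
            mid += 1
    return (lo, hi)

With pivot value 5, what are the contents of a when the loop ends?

[5, 11, 12, 13, 6, 14, 16]

pivot = 5; lo=0, mid=0, hi=6
a[mid]=16>5: swap a[0],a[6]; hi=5 → [5, 14, 11, 12, 13, 6, 16]
a[mid]=5=5: mid=1
a[mid]=14>5: swap a[1],a[5]; hi=4 → [5, 6, 11, 12, 13, 14, 16]
a[mid]=6>5: swap a[1],a[4]; hi=3 → [5, 13, 11, 12, 6, 14, 16]
a[mid]=13>5: swap a[1],a[3]; hi=2 → [5, 12, 11, 13, 6, 14, 16]
a[mid]=12>5: swap a[1],a[2]; hi=1 → [5, 11, 12, 13, 6, 14, 16]
a[mid]=11>5: swap a[1],a[1]; hi=0 → [5, 11, 12, 13, 6, 14, 16]
end: lo=0, hi=0; a = [5, 11, 12, 13, 6, 14, 16]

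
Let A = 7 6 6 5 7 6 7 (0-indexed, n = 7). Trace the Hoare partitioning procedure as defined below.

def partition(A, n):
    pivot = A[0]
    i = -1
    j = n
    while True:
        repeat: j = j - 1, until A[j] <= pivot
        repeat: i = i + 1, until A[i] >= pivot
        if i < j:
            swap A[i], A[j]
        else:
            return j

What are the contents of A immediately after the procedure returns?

pivot = A[0] = 7; i = -1, j = 7
j→6 (A[6]=7≤7), i→0 (A[0]=7≥7); i<j, swap → 7 6 6 5 7 6 7
j→5 (A[5]=6≤7), i→4 (A[4]=7≥7); i<j, swap → 7 6 6 5 6 7 7
j→4, i→5; i≥j, return j=4. A = 7 6 6 5 6 7 7

7 6 6 5 6 7 7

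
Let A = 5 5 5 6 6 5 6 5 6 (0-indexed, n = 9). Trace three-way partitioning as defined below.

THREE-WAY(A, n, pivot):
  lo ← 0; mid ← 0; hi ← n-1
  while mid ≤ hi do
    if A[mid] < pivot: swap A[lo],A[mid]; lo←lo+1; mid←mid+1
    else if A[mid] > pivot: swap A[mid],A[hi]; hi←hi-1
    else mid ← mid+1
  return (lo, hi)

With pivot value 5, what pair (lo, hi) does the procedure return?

lo=0 mid=0 hi=8
5=5: mid=1
5=5: mid=2
5=5: mid=3
6>5: swap(3,8), hi=7 ⇒ 5 5 5 6 6 5 6 5 6
6>5: swap(3,7), hi=6 ⇒ 5 5 5 5 6 5 6 6 6
5=5: mid=4
6>5: swap(4,6), hi=5 ⇒ 5 5 5 5 6 5 6 6 6
6>5: swap(4,5), hi=4 ⇒ 5 5 5 5 5 6 6 6 6
5=5: mid=5
done. lo=0 hi=4; A=5 5 5 5 5 6 6 6 6

(0, 4)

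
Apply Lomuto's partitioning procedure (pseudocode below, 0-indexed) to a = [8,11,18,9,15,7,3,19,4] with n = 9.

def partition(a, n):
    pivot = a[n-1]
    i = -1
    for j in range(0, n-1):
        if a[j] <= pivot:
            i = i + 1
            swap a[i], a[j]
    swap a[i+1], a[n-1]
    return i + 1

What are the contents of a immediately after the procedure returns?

pivot = a[8] = 4; i = -1
j=0: a[0]=8 > 4 → no swap
j=1: a[1]=11 > 4 → no swap
j=2: a[2]=18 > 4 → no swap
j=3: a[3]=9 > 4 → no swap
j=4: a[4]=15 > 4 → no swap
j=5: a[5]=7 > 4 → no swap
j=6: a[6]=3 ≤ 4 → i=0, swap a[0],a[6] → [3,11,18,9,15,7,8,19,4]
j=7: a[7]=19 > 4 → no swap
final swap a[1],a[8] → [3,4,18,9,15,7,8,19,11]; return 1

[3,4,18,9,15,7,8,19,11]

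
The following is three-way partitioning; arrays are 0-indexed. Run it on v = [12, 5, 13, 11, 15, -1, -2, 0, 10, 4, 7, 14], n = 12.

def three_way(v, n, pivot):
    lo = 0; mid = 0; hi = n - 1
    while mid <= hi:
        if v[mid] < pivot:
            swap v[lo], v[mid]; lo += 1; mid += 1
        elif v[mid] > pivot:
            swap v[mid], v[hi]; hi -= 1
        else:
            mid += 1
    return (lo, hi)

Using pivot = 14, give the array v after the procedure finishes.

pivot = 14; lo=0, mid=0, hi=11
v[mid]=12<14: swap v[0],v[0]; lo=1,mid=1 → [12, 5, 13, 11, 15, -1, -2, 0, 10, 4, 7, 14]
v[mid]=5<14: swap v[1],v[1]; lo=2,mid=2 → [12, 5, 13, 11, 15, -1, -2, 0, 10, 4, 7, 14]
v[mid]=13<14: swap v[2],v[2]; lo=3,mid=3 → [12, 5, 13, 11, 15, -1, -2, 0, 10, 4, 7, 14]
v[mid]=11<14: swap v[3],v[3]; lo=4,mid=4 → [12, 5, 13, 11, 15, -1, -2, 0, 10, 4, 7, 14]
v[mid]=15>14: swap v[4],v[11]; hi=10 → [12, 5, 13, 11, 14, -1, -2, 0, 10, 4, 7, 15]
v[mid]=14=14: mid=5
v[mid]=-1<14: swap v[4],v[5]; lo=5,mid=6 → [12, 5, 13, 11, -1, 14, -2, 0, 10, 4, 7, 15]
v[mid]=-2<14: swap v[5],v[6]; lo=6,mid=7 → [12, 5, 13, 11, -1, -2, 14, 0, 10, 4, 7, 15]
v[mid]=0<14: swap v[6],v[7]; lo=7,mid=8 → [12, 5, 13, 11, -1, -2, 0, 14, 10, 4, 7, 15]
v[mid]=10<14: swap v[7],v[8]; lo=8,mid=9 → [12, 5, 13, 11, -1, -2, 0, 10, 14, 4, 7, 15]
v[mid]=4<14: swap v[8],v[9]; lo=9,mid=10 → [12, 5, 13, 11, -1, -2, 0, 10, 4, 14, 7, 15]
v[mid]=7<14: swap v[9],v[10]; lo=10,mid=11 → [12, 5, 13, 11, -1, -2, 0, 10, 4, 7, 14, 15]
end: lo=10, hi=10; v = [12, 5, 13, 11, -1, -2, 0, 10, 4, 7, 14, 15]

[12, 5, 13, 11, -1, -2, 0, 10, 4, 7, 14, 15]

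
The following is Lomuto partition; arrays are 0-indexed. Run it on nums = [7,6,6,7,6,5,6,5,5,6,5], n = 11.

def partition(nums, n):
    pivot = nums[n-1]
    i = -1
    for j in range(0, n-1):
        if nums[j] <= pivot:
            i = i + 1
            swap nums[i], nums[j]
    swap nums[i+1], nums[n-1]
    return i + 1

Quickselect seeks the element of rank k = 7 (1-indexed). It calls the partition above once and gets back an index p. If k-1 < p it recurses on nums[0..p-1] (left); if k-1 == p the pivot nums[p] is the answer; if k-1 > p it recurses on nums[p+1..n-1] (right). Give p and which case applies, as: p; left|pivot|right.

pivot=5, i=-1
j=0: 7>5, skip
j=1: 6>5, skip
j=2: 6>5, skip
j=3: 7>5, skip
j=4: 6>5, skip
j=5: 5≤5, i=0, swap(0,5) ⇒ [5,6,6,7,6,7,6,5,5,6,5]
j=6: 6>5, skip
j=7: 5≤5, i=1, swap(1,7) ⇒ [5,5,6,7,6,7,6,6,5,6,5]
j=8: 5≤5, i=2, swap(2,8) ⇒ [5,5,5,7,6,7,6,6,6,6,5]
j=9: 6>5, skip
swap(3,10) ⇒ [5,5,5,5,6,7,6,6,6,6,7]; return 3
p = 3; k-1 = 6 > 3 ⇒ right

3; right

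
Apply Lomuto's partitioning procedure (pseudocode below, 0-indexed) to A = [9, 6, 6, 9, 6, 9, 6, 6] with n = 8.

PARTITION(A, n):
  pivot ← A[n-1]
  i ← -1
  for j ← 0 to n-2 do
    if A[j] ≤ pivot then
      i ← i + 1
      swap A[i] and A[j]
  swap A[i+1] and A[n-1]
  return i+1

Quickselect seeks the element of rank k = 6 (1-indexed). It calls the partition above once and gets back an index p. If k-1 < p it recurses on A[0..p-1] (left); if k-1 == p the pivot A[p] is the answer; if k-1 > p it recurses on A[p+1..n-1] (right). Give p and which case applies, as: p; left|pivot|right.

4; right

pivot = A[7] = 6; i = -1
j=0: A[0]=9 > 6 → no swap
j=1: A[1]=6 ≤ 6 → i=0, swap A[0],A[1] → [6, 9, 6, 9, 6, 9, 6, 6]
j=2: A[2]=6 ≤ 6 → i=1, swap A[1],A[2] → [6, 6, 9, 9, 6, 9, 6, 6]
j=3: A[3]=9 > 6 → no swap
j=4: A[4]=6 ≤ 6 → i=2, swap A[2],A[4] → [6, 6, 6, 9, 9, 9, 6, 6]
j=5: A[5]=9 > 6 → no swap
j=6: A[6]=6 ≤ 6 → i=3, swap A[3],A[6] → [6, 6, 6, 6, 9, 9, 9, 6]
final swap A[4],A[7] → [6, 6, 6, 6, 6, 9, 9, 9]; return 4
p = 4; k-1 = 5 > 4 ⇒ right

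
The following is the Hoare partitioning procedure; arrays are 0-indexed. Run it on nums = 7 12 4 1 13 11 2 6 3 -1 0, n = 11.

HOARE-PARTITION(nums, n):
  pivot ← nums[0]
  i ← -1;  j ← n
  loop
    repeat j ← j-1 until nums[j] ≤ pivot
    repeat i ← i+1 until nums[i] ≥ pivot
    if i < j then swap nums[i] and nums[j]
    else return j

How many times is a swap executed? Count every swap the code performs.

4

pivot=7
j stops at 10 (0), i stops at 0 (7); swap ⇒ 0 12 4 1 13 11 2 6 3 -1 7
j stops at 9 (-1), i stops at 1 (12); swap ⇒ 0 -1 4 1 13 11 2 6 3 12 7
j stops at 8 (3), i stops at 4 (13); swap ⇒ 0 -1 4 1 3 11 2 6 13 12 7
j stops at 7 (6), i stops at 5 (11); swap ⇒ 0 -1 4 1 3 6 2 11 13 12 7
j stops at 6, i stops at 7; i≥j ⇒ return 6. nums=0 -1 4 1 3 6 2 11 13 12 7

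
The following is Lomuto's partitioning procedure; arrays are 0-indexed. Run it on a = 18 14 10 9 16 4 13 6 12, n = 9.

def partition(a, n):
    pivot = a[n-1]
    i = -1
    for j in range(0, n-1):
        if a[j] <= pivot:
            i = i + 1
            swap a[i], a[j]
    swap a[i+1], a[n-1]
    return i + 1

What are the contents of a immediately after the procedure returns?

pivot=12, i=-1
j=0: 18>12, skip
j=1: 14>12, skip
j=2: 10≤12, i=0, swap(0,2) ⇒ 10 14 18 9 16 4 13 6 12
j=3: 9≤12, i=1, swap(1,3) ⇒ 10 9 18 14 16 4 13 6 12
j=4: 16>12, skip
j=5: 4≤12, i=2, swap(2,5) ⇒ 10 9 4 14 16 18 13 6 12
j=6: 13>12, skip
j=7: 6≤12, i=3, swap(3,7) ⇒ 10 9 4 6 16 18 13 14 12
swap(4,8) ⇒ 10 9 4 6 12 18 13 14 16; return 4

10 9 4 6 12 18 13 14 16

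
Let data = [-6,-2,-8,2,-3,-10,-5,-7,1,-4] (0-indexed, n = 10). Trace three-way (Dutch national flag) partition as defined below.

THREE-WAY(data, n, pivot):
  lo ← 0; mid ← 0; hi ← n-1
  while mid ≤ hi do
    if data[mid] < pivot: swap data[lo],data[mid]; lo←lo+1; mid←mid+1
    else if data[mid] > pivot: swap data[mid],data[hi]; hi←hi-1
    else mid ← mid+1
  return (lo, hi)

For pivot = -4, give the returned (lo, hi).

lo=0 mid=0 hi=9
-6<-4: swap(0,0), lo=1 mid=1 ⇒ [-6,-2,-8,2,-3,-10,-5,-7,1,-4]
-2>-4: swap(1,9), hi=8 ⇒ [-6,-4,-8,2,-3,-10,-5,-7,1,-2]
-4=-4: mid=2
-8<-4: swap(1,2), lo=2 mid=3 ⇒ [-6,-8,-4,2,-3,-10,-5,-7,1,-2]
2>-4: swap(3,8), hi=7 ⇒ [-6,-8,-4,1,-3,-10,-5,-7,2,-2]
1>-4: swap(3,7), hi=6 ⇒ [-6,-8,-4,-7,-3,-10,-5,1,2,-2]
-7<-4: swap(2,3), lo=3 mid=4 ⇒ [-6,-8,-7,-4,-3,-10,-5,1,2,-2]
-3>-4: swap(4,6), hi=5 ⇒ [-6,-8,-7,-4,-5,-10,-3,1,2,-2]
-5<-4: swap(3,4), lo=4 mid=5 ⇒ [-6,-8,-7,-5,-4,-10,-3,1,2,-2]
-10<-4: swap(4,5), lo=5 mid=6 ⇒ [-6,-8,-7,-5,-10,-4,-3,1,2,-2]
done. lo=5 hi=5; data=[-6,-8,-7,-5,-10,-4,-3,1,2,-2]

(5, 5)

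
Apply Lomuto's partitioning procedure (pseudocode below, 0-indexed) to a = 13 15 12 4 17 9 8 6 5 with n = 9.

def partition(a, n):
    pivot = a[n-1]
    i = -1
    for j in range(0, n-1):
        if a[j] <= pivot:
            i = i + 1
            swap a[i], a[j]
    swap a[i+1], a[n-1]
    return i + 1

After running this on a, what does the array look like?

pivot = a[8] = 5; i = -1
j=0: a[0]=13 > 5 → no swap
j=1: a[1]=15 > 5 → no swap
j=2: a[2]=12 > 5 → no swap
j=3: a[3]=4 ≤ 5 → i=0, swap a[0],a[3] → 4 15 12 13 17 9 8 6 5
j=4: a[4]=17 > 5 → no swap
j=5: a[5]=9 > 5 → no swap
j=6: a[6]=8 > 5 → no swap
j=7: a[7]=6 > 5 → no swap
final swap a[1],a[8] → 4 5 12 13 17 9 8 6 15; return 1

4 5 12 13 17 9 8 6 15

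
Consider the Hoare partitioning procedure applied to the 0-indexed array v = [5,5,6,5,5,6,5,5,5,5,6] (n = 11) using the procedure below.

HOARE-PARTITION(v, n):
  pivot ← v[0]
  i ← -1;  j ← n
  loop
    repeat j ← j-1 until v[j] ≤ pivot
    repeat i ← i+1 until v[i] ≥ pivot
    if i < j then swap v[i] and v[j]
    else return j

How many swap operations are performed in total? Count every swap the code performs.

4

pivot=5
j stops at 9 (5), i stops at 0 (5); swap ⇒ [5,5,6,5,5,6,5,5,5,5,6]
j stops at 8 (5), i stops at 1 (5); swap ⇒ [5,5,6,5,5,6,5,5,5,5,6]
j stops at 7 (5), i stops at 2 (6); swap ⇒ [5,5,5,5,5,6,5,6,5,5,6]
j stops at 6 (5), i stops at 3 (5); swap ⇒ [5,5,5,5,5,6,5,6,5,5,6]
j stops at 4, i stops at 4; i≥j ⇒ return 4. v=[5,5,5,5,5,6,5,6,5,5,6]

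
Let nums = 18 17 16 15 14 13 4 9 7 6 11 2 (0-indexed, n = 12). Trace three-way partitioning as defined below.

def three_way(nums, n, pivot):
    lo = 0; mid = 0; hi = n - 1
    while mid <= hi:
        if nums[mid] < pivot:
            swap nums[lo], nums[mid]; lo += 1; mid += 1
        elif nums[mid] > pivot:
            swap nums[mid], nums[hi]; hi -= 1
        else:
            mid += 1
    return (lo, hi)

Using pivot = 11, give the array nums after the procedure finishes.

pivot = 11; lo=0, mid=0, hi=11
nums[mid]=18>11: swap nums[0],nums[11]; hi=10 → 2 17 16 15 14 13 4 9 7 6 11 18
nums[mid]=2<11: swap nums[0],nums[0]; lo=1,mid=1 → 2 17 16 15 14 13 4 9 7 6 11 18
nums[mid]=17>11: swap nums[1],nums[10]; hi=9 → 2 11 16 15 14 13 4 9 7 6 17 18
nums[mid]=11=11: mid=2
nums[mid]=16>11: swap nums[2],nums[9]; hi=8 → 2 11 6 15 14 13 4 9 7 16 17 18
nums[mid]=6<11: swap nums[1],nums[2]; lo=2,mid=3 → 2 6 11 15 14 13 4 9 7 16 17 18
nums[mid]=15>11: swap nums[3],nums[8]; hi=7 → 2 6 11 7 14 13 4 9 15 16 17 18
nums[mid]=7<11: swap nums[2],nums[3]; lo=3,mid=4 → 2 6 7 11 14 13 4 9 15 16 17 18
nums[mid]=14>11: swap nums[4],nums[7]; hi=6 → 2 6 7 11 9 13 4 14 15 16 17 18
nums[mid]=9<11: swap nums[3],nums[4]; lo=4,mid=5 → 2 6 7 9 11 13 4 14 15 16 17 18
nums[mid]=13>11: swap nums[5],nums[6]; hi=5 → 2 6 7 9 11 4 13 14 15 16 17 18
nums[mid]=4<11: swap nums[4],nums[5]; lo=5,mid=6 → 2 6 7 9 4 11 13 14 15 16 17 18
end: lo=5, hi=5; nums = 2 6 7 9 4 11 13 14 15 16 17 18

2 6 7 9 4 11 13 14 15 16 17 18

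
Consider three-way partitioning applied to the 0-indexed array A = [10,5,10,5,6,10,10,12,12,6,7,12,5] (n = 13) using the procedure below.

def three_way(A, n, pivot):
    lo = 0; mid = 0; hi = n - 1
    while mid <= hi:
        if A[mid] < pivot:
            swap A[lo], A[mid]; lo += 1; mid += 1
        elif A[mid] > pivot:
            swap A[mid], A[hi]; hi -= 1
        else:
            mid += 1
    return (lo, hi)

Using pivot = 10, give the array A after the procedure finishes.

[5,5,6,5,7,6,10,10,10,10,12,12,12]

pivot = 10; lo=0, mid=0, hi=12
A[mid]=10=10: mid=1
A[mid]=5<10: swap A[0],A[1]; lo=1,mid=2 → [5,10,10,5,6,10,10,12,12,6,7,12,5]
A[mid]=10=10: mid=3
A[mid]=5<10: swap A[1],A[3]; lo=2,mid=4 → [5,5,10,10,6,10,10,12,12,6,7,12,5]
A[mid]=6<10: swap A[2],A[4]; lo=3,mid=5 → [5,5,6,10,10,10,10,12,12,6,7,12,5]
A[mid]=10=10: mid=6
A[mid]=10=10: mid=7
A[mid]=12>10: swap A[7],A[12]; hi=11 → [5,5,6,10,10,10,10,5,12,6,7,12,12]
A[mid]=5<10: swap A[3],A[7]; lo=4,mid=8 → [5,5,6,5,10,10,10,10,12,6,7,12,12]
A[mid]=12>10: swap A[8],A[11]; hi=10 → [5,5,6,5,10,10,10,10,12,6,7,12,12]
A[mid]=12>10: swap A[8],A[10]; hi=9 → [5,5,6,5,10,10,10,10,7,6,12,12,12]
A[mid]=7<10: swap A[4],A[8]; lo=5,mid=9 → [5,5,6,5,7,10,10,10,10,6,12,12,12]
A[mid]=6<10: swap A[5],A[9]; lo=6,mid=10 → [5,5,6,5,7,6,10,10,10,10,12,12,12]
end: lo=6, hi=9; A = [5,5,6,5,7,6,10,10,10,10,12,12,12]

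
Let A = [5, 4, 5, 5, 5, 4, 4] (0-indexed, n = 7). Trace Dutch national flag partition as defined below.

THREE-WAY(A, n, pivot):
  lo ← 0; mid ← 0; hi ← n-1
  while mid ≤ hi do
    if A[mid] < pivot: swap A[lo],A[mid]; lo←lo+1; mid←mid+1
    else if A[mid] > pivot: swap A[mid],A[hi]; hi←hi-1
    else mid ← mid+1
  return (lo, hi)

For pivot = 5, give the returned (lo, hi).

(3, 6)

pivot = 5; lo=0, mid=0, hi=6
A[mid]=5=5: mid=1
A[mid]=4<5: swap A[0],A[1]; lo=1,mid=2 → [4, 5, 5, 5, 5, 4, 4]
A[mid]=5=5: mid=3
A[mid]=5=5: mid=4
A[mid]=5=5: mid=5
A[mid]=4<5: swap A[1],A[5]; lo=2,mid=6 → [4, 4, 5, 5, 5, 5, 4]
A[mid]=4<5: swap A[2],A[6]; lo=3,mid=7 → [4, 4, 4, 5, 5, 5, 5]
end: lo=3, hi=6; A = [4, 4, 4, 5, 5, 5, 5]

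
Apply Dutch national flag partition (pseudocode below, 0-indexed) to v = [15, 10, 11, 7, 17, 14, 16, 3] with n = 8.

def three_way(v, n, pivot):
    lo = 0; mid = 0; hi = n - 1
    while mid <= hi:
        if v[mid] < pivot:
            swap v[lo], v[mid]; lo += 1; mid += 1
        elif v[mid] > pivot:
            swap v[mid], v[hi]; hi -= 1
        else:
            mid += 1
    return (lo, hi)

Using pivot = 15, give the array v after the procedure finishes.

[10, 11, 7, 3, 14, 15, 16, 17]

pivot = 15; lo=0, mid=0, hi=7
v[mid]=15=15: mid=1
v[mid]=10<15: swap v[0],v[1]; lo=1,mid=2 → [10, 15, 11, 7, 17, 14, 16, 3]
v[mid]=11<15: swap v[1],v[2]; lo=2,mid=3 → [10, 11, 15, 7, 17, 14, 16, 3]
v[mid]=7<15: swap v[2],v[3]; lo=3,mid=4 → [10, 11, 7, 15, 17, 14, 16, 3]
v[mid]=17>15: swap v[4],v[7]; hi=6 → [10, 11, 7, 15, 3, 14, 16, 17]
v[mid]=3<15: swap v[3],v[4]; lo=4,mid=5 → [10, 11, 7, 3, 15, 14, 16, 17]
v[mid]=14<15: swap v[4],v[5]; lo=5,mid=6 → [10, 11, 7, 3, 14, 15, 16, 17]
v[mid]=16>15: swap v[6],v[6]; hi=5 → [10, 11, 7, 3, 14, 15, 16, 17]
end: lo=5, hi=5; v = [10, 11, 7, 3, 14, 15, 16, 17]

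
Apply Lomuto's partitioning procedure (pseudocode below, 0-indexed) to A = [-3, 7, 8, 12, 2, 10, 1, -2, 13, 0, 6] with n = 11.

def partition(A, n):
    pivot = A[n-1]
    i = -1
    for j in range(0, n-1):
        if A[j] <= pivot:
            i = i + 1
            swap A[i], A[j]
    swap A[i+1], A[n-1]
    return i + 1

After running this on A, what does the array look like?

[-3, 2, 1, -2, 0, 6, 8, 12, 13, 7, 10]

pivot = A[10] = 6; i = -1
j=0: A[0]=-3 ≤ 6 → i=0, swap A[0],A[0] (no change) → [-3, 7, 8, 12, 2, 10, 1, -2, 13, 0, 6]
j=1: A[1]=7 > 6 → no swap
j=2: A[2]=8 > 6 → no swap
j=3: A[3]=12 > 6 → no swap
j=4: A[4]=2 ≤ 6 → i=1, swap A[1],A[4] → [-3, 2, 8, 12, 7, 10, 1, -2, 13, 0, 6]
j=5: A[5]=10 > 6 → no swap
j=6: A[6]=1 ≤ 6 → i=2, swap A[2],A[6] → [-3, 2, 1, 12, 7, 10, 8, -2, 13, 0, 6]
j=7: A[7]=-2 ≤ 6 → i=3, swap A[3],A[7] → [-3, 2, 1, -2, 7, 10, 8, 12, 13, 0, 6]
j=8: A[8]=13 > 6 → no swap
j=9: A[9]=0 ≤ 6 → i=4, swap A[4],A[9] → [-3, 2, 1, -2, 0, 10, 8, 12, 13, 7, 6]
final swap A[5],A[10] → [-3, 2, 1, -2, 0, 6, 8, 12, 13, 7, 10]; return 5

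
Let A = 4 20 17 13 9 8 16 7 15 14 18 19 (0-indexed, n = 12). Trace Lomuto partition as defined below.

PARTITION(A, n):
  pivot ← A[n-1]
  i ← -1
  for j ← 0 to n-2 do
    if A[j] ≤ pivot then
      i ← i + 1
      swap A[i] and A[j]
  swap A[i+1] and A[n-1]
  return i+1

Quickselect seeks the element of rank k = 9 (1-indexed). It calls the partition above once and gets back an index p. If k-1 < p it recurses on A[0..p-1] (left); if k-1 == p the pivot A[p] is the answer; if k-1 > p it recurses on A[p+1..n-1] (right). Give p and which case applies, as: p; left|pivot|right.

pivot=19, i=-1
j=0: 4≤19, i=0, swap(0,0) ⇒ 4 20 17 13 9 8 16 7 15 14 18 19
j=1: 20>19, skip
j=2: 17≤19, i=1, swap(1,2) ⇒ 4 17 20 13 9 8 16 7 15 14 18 19
j=3: 13≤19, i=2, swap(2,3) ⇒ 4 17 13 20 9 8 16 7 15 14 18 19
j=4: 9≤19, i=3, swap(3,4) ⇒ 4 17 13 9 20 8 16 7 15 14 18 19
j=5: 8≤19, i=4, swap(4,5) ⇒ 4 17 13 9 8 20 16 7 15 14 18 19
j=6: 16≤19, i=5, swap(5,6) ⇒ 4 17 13 9 8 16 20 7 15 14 18 19
j=7: 7≤19, i=6, swap(6,7) ⇒ 4 17 13 9 8 16 7 20 15 14 18 19
j=8: 15≤19, i=7, swap(7,8) ⇒ 4 17 13 9 8 16 7 15 20 14 18 19
j=9: 14≤19, i=8, swap(8,9) ⇒ 4 17 13 9 8 16 7 15 14 20 18 19
j=10: 18≤19, i=9, swap(9,10) ⇒ 4 17 13 9 8 16 7 15 14 18 20 19
swap(10,11) ⇒ 4 17 13 9 8 16 7 15 14 18 19 20; return 10
p = 10; k-1 = 8 < 10 ⇒ left

10; left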